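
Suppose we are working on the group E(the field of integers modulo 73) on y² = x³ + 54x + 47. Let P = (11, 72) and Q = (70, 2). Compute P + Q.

(17, 44)

(11, 72) + (70, 2). λ = (2 - 72)/(70 - 11) ≡ 3/59 mod 73. 59⁻¹ ≡ 26 (mod 73) since 59·26 = 1534 ≡ 1, so λ ≡ 5.
  x = λ² - 11 - 70 = 25 - 81 ≡ 17; y = λ·(11 - 17) - 72 ≡ 44. → (17, 44)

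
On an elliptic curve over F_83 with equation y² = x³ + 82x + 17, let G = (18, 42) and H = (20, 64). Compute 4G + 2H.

First 4G:
Double-and-add on 4 = (100)₂. Start with G = (18, 42) for the leading 1-bit.
double: tangent at (18, 42): λ = (3·18² + 82)/(2·42) ≡ 58/1. 1⁻¹ ≡ 1 (mod 83), so λ ≡ 58·1 ≡ 58.
  x = λ² - 18 - 18 = 3364 - 36 ≡ 8; y = λ·(18 - 8) - 42 ≡ 40. → (8, 40)
double: tangent at (8, 40): λ = (3·8² + 82)/(2·40) ≡ 25/80. 80⁻¹ ≡ 55 (mod 83), so λ ≡ 25·55 ≡ 47.
  x = λ² - 8 - 8 = 2209 - 16 ≡ 35; y = λ·(8 - 35) - 40 ≡ 19. → (35, 19)
4G = (35, 19).
Next 2H:
Repeated addition: build up to 2H.
2H: tangent at (20, 64): λ = (3·20² + 82)/(2·64) ≡ 37/45. 45⁻¹ ≡ 24 (mod 83), so λ ≡ 37·24 ≡ 58.
  x = λ² - 20 - 20 = 3364 - 40 ≡ 4; y = λ·(20 - 4) - 64 ≡ 34. → (4, 34)
2H = (4, 34).
Finally 4G + 2H:
(35, 19) + (4, 34). λ = (34 - 19)/(4 - 35) ≡ 15/52 mod 83. 52⁻¹ ≡ 8 (mod 83) since 52·8 = 416 ≡ 1, so λ ≡ 37.
  x = λ² - 35 - 4 = 1369 - 39 ≡ 2; y = λ·(35 - 2) - 19 ≡ 40. → (2, 40)

(2, 40)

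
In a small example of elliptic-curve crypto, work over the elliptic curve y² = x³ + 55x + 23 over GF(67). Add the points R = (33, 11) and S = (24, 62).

(57, 58)

(33, 11) + (24, 62). λ = (62 - 11)/(24 - 33) ≡ 51/58 mod 67. 58⁻¹ ≡ 52 (mod 67), so λ ≡ 39.
  x = λ² - 33 - 24 = 1521 - 57 ≡ 57; y = λ·(33 - 57) - 11 ≡ 58. → (57, 58)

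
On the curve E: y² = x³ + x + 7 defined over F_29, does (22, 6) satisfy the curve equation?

y² = 6² ≡ 7; x³ + 1x + 7 = 10677 ≡ 5 (mod 29). 7 ≠ 5.

no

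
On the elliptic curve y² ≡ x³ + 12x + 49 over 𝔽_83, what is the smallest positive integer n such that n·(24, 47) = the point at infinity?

6

2P: tangent at (24, 47): λ = (3·24² + 12)/(2·47) ≡ 80/11. 11⁻¹ ≡ 68 (mod 83) since 11·68 = 748 ≡ 1, so λ ≡ 80·68 ≡ 45.
  x = λ² - 24 - 24 = 2025 - 48 ≡ 68; y = λ·(24 - 68) - 47 ≡ 48. → (68, 48)
3P: (68, 48) + (24, 47). λ = (47 - 48)/(24 - 68) ≡ 82/39 mod 83. 39⁻¹ ≡ 66 (mod 83), so λ ≡ 17.
  x = λ² - 68 - 24 = 289 - 92 ≡ 31; y = λ·(68 - 31) - 48 ≡ 0. → (31, 0)
4P: (31, 0) + (24, 47). λ = (47 - 0)/(24 - 31) ≡ 47/76 mod 83. 76⁻¹ ≡ 71 (mod 83) since 76·71 = 5396 ≡ 1, so λ ≡ 17.
  x = λ² - 31 - 24 = 289 - 55 ≡ 68; y = λ·(31 - 68) - 0 ≡ 35. → (68, 35)
5P: (68, 35) + (24, 47). λ = (47 - 35)/(24 - 68) ≡ 12/39 mod 83. 39⁻¹ ≡ 66 (mod 83) since 39·66 = 2574 ≡ 1, so λ ≡ 45.
  x = λ² - 68 - 24 = 2025 - 92 ≡ 24; y = λ·(68 - 24) - 35 ≡ 36. → (24, 36)
6P: (24, 36) + (24, 47): same x and y₁ ≡ -y₂, so the sum is the point at infinity.
6P = the point at infinity, so the order is 6.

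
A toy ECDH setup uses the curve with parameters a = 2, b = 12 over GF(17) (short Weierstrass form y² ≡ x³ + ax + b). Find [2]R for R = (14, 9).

tangent at (14, 9): λ = (3·14² + 2)/(2·9) ≡ 12/1. 1⁻¹ ≡ 1 (mod 17), so λ ≡ 12·1 ≡ 12.
  x = λ² - 14 - 14 = 144 - 28 ≡ 14; y = λ·(14 - 14) - 9 ≡ 8. → (14, 8)

(14, 8)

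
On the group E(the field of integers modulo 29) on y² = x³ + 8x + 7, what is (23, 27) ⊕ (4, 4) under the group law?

(23, 27) + (4, 4). λ = (4 - 27)/(4 - 23) ≡ 6/10 mod 29. 10⁻¹ ≡ 3 (mod 29), so λ ≡ 18.
  x = λ² - 23 - 4 = 324 - 27 ≡ 7; y = λ·(23 - 7) - 27 ≡ 0. → (7, 0)

(7, 0)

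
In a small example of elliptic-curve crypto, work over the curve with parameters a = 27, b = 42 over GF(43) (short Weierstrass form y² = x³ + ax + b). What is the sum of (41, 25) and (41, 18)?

The two points share x = 41 and their y-coordinates satisfy 25 + 18 ≡ 0 (mod 43), so they are inverses. Their sum is O.

O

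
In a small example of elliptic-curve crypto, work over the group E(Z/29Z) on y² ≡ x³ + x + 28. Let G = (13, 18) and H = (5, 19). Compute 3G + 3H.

First 3G:
Repeated addition: build up to 3G.
2G: tangent at (13, 18): λ = (3·13² + 1)/(2·18) ≡ 15/7. 7⁻¹ ≡ 25 (mod 29), so λ ≡ 15·25 ≡ 27.
  x = λ² - 13 - 13 = 729 - 26 ≡ 7; y = λ·(13 - 7) - 18 ≡ 28. → (7, 28)
3G: (7, 28) + (13, 18). λ = (18 - 28)/(13 - 7) ≡ 19/6 mod 29. 6⁻¹ ≡ 5 (mod 29), so λ ≡ 8.
  x = λ² - 7 - 13 = 64 - 20 ≡ 15; y = λ·(7 - 15) - 28 ≡ 24. → (15, 24)
3G = (15, 24).
Next 3H:
Repeated addition: build up to 3H.
2H: tangent at (5, 19): λ = (3·5² + 1)/(2·19) ≡ 18/9. 9⁻¹ ≡ 13 (mod 29) since 9·13 = 117 ≡ 1, so λ ≡ 18·13 ≡ 2.
  x = λ² - 5 - 5 = 4 - 10 ≡ 23; y = λ·(5 - 23) - 19 ≡ 3. → (23, 3)
3H: (23, 3) + (5, 19). λ = (19 - 3)/(5 - 23) ≡ 16/11 mod 29. 11⁻¹ ≡ 8 (mod 29), so λ ≡ 12.
  x = λ² - 23 - 5 = 144 - 28 ≡ 0; y = λ·(23 - 0) - 3 ≡ 12. → (0, 12)
3H = (0, 12).
Finally 3G + 3H:
(15, 24) + (0, 12). λ = (12 - 24)/(0 - 15) ≡ 17/14 mod 29. 14⁻¹ ≡ 27 (mod 29), so λ ≡ 24.
  x = λ² - 15 - 0 = 576 - 15 ≡ 10; y = λ·(15 - 10) - 24 ≡ 9. → (10, 9)

(10, 9)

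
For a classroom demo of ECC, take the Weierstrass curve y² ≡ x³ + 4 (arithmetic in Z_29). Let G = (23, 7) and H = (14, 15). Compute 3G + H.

(8, 20)

First 3G:
Repeated addition: build up to 3G.
2G: tangent at (23, 7): λ = (3·23² + 0)/(2·7) ≡ 21/14. 14⁻¹ ≡ 27 (mod 29), so λ ≡ 21·27 ≡ 16.
  x = λ² - 23 - 23 = 256 - 46 ≡ 7; y = λ·(23 - 7) - 7 ≡ 17. → (7, 17)
3G: (7, 17) + (23, 7). λ = (7 - 17)/(23 - 7) ≡ 19/16 mod 29. 16⁻¹ ≡ 20 (mod 29), so λ ≡ 3.
  x = λ² - 7 - 23 = 9 - 30 ≡ 8; y = λ·(7 - 8) - 17 ≡ 9. → (8, 9)
3G = (8, 9).
Finally 3G + H:
(8, 9) + (14, 15). λ = (15 - 9)/(14 - 8) ≡ 6/6 mod 29. 6⁻¹ ≡ 5 (mod 29), so λ ≡ 1.
  x = λ² - 8 - 14 = 1 - 22 ≡ 8; y = λ·(8 - 8) - 9 ≡ 20. → (8, 20)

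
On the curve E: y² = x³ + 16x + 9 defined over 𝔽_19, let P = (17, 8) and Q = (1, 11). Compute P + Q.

(2, 7)

(17, 8) + (1, 11). λ = (11 - 8)/(1 - 17) ≡ 3/3 mod 19. 3⁻¹ ≡ 13 (mod 19) since 3·13 = 39 ≡ 1, so λ ≡ 1.
  x = λ² - 17 - 1 = 1 - 18 ≡ 2; y = λ·(17 - 2) - 8 ≡ 7. → (2, 7)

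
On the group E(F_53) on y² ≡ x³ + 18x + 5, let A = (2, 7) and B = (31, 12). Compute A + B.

(24, 2)

(2, 7) + (31, 12). λ = (12 - 7)/(31 - 2) ≡ 5/29 mod 53. 29⁻¹ ≡ 11 (mod 53) since 29·11 = 319 ≡ 1, so λ ≡ 2.
  x = λ² - 2 - 31 = 4 - 33 ≡ 24; y = λ·(2 - 24) - 7 ≡ 2. → (24, 2)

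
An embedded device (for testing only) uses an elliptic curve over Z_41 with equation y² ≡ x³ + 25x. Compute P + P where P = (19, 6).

tangent at (19, 6): λ = (3·19² + 25)/(2·6) ≡ 1/12. 12⁻¹ ≡ 24 (mod 41) since 12·24 = 288 ≡ 1, so λ ≡ 1·24 ≡ 24.
  x = λ² - 19 - 19 = 576 - 38 ≡ 5; y = λ·(19 - 5) - 6 ≡ 2. → (5, 2)

(5, 2)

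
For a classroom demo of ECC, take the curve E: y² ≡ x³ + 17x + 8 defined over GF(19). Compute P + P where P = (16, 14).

tangent at (16, 14): λ = (3·16² + 17)/(2·14) ≡ 6/9. 9⁻¹ ≡ 17 (mod 19), so λ ≡ 6·17 ≡ 7.
  x = λ² - 16 - 16 = 49 - 32 ≡ 17; y = λ·(16 - 17) - 14 ≡ 17. → (17, 17)

(17, 17)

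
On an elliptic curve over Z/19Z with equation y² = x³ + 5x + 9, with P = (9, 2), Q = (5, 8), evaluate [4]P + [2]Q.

(5, 8)

First 4P:
Double-and-add on 4 = (100)₂. Start with P = (9, 2) for the leading 1-bit.
double: tangent at (9, 2): λ = (3·9² + 5)/(2·2) ≡ 1/4. 4⁻¹ ≡ 5 (mod 19), so λ ≡ 1·5 ≡ 5.
  x = λ² - 9 - 9 = 25 - 18 ≡ 7; y = λ·(9 - 7) - 2 ≡ 8. → (7, 8)
double: tangent at (7, 8): λ = (3·7² + 5)/(2·8) ≡ 0/16. 16⁻¹ ≡ 6 (mod 19) since 16·6 = 96 ≡ 1, so λ ≡ 0·6 ≡ 0.
  x = λ² - 7 - 7 = 0 - 14 ≡ 5; y = λ·(7 - 5) - 8 ≡ 11. → (5, 11)
4P = (5, 11).
Next 2Q:
Repeated addition: build up to 2Q.
2Q: tangent at (5, 8): λ = (3·5² + 5)/(2·8) ≡ 4/16. 16⁻¹ ≡ 6 (mod 19) since 16·6 = 96 ≡ 1, so λ ≡ 4·6 ≡ 5.
  x = λ² - 5 - 5 = 25 - 10 ≡ 15; y = λ·(5 - 15) - 8 ≡ 18. → (15, 18)
2Q = (15, 18).
Finally 4P + 2Q:
(5, 11) + (15, 18). λ = (18 - 11)/(15 - 5) ≡ 7/10 mod 19. 10⁻¹ ≡ 2 (mod 19), so λ ≡ 14.
  x = λ² - 5 - 15 = 196 - 20 ≡ 5; y = λ·(5 - 5) - 11 ≡ 8. → (5, 8)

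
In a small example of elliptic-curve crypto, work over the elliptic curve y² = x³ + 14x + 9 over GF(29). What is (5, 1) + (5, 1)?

tangent at (5, 1): λ = (3·5² + 14)/(2·1) ≡ 2/2. 2⁻¹ ≡ 15 (mod 29) since 2·15 = 30 ≡ 1, so λ ≡ 2·15 ≡ 1.
  x = λ² - 5 - 5 = 1 - 10 ≡ 20; y = λ·(5 - 20) - 1 ≡ 13. → (20, 13)

(20, 13)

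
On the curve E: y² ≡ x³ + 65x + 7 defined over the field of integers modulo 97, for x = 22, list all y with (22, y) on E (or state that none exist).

x³ + 65x + 7 = 12085 ≡ 57 (mod 97).
57 is a non-residue mod 97; no y exists.

none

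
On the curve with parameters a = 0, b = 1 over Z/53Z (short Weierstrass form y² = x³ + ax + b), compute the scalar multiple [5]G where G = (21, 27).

(13, 48)

Double-and-add on 5 = (101)₂. Start with G = (21, 27) for the leading 1-bit.
double: tangent at (21, 27): λ = (3·21² + 0)/(2·27) ≡ 51/1. 1⁻¹ ≡ 1 (mod 53), so λ ≡ 51·1 ≡ 51.
  x = λ² - 21 - 21 = 2601 - 42 ≡ 15; y = λ·(21 - 15) - 27 ≡ 14. → (15, 14)
double: tangent at (15, 14): λ = (3·15² + 0)/(2·14) ≡ 39/28. 28⁻¹ ≡ 36 (mod 53) since 28·36 = 1008 ≡ 1, so λ ≡ 39·36 ≡ 26.
  x = λ² - 15 - 15 = 676 - 30 ≡ 10; y = λ·(15 - 10) - 14 ≡ 10. → (10, 10)
add G: (10, 10) + (21, 27). λ = (27 - 10)/(21 - 10) ≡ 17/11 mod 53. 11⁻¹ ≡ 29 (mod 53), so λ ≡ 16.
  x = λ² - 10 - 21 = 256 - 31 ≡ 13; y = λ·(10 - 13) - 10 ≡ 48. → (13, 48)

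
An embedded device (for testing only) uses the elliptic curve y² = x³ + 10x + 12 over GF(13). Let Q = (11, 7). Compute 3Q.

(9, 8)

Repeated addition: build up to 3Q.
2Q: tangent at (11, 7): λ = (3·11² + 10)/(2·7) ≡ 9/1. 1⁻¹ ≡ 1 (mod 13), so λ ≡ 9·1 ≡ 9.
  x = λ² - 11 - 11 = 81 - 22 ≡ 7; y = λ·(11 - 7) - 7 ≡ 3. → (7, 3)
3Q: (7, 3) + (11, 7). λ = (7 - 3)/(11 - 7) ≡ 4/4 mod 13. 4⁻¹ ≡ 10 (mod 13) since 4·10 = 40 ≡ 1, so λ ≡ 1.
  x = λ² - 7 - 11 = 1 - 18 ≡ 9; y = λ·(7 - 9) - 3 ≡ 8. → (9, 8)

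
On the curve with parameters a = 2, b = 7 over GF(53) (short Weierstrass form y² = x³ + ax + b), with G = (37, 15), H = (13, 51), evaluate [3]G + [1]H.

First 3G:
Repeated addition: build up to 3G.
2G: tangent at (37, 15): λ = (3·37² + 2)/(2·15) ≡ 28/30. 30⁻¹ ≡ 23 (mod 53) since 30·23 = 690 ≡ 1, so λ ≡ 28·23 ≡ 8.
  x = λ² - 37 - 37 = 64 - 74 ≡ 43; y = λ·(37 - 43) - 15 ≡ 43. → (43, 43)
3G: (43, 43) + (37, 15). λ = (15 - 43)/(37 - 43) ≡ 25/47 mod 53. 47⁻¹ ≡ 44 (mod 53) since 47·44 = 2068 ≡ 1, so λ ≡ 40.
  x = λ² - 43 - 37 = 1600 - 80 ≡ 36; y = λ·(43 - 36) - 43 ≡ 25. → (36, 25)
3G = (36, 25).
Finally 3G + H:
(36, 25) + (13, 51). λ = (51 - 25)/(13 - 36) ≡ 26/30 mod 53. 30⁻¹ ≡ 23 (mod 53) since 30·23 = 690 ≡ 1, so λ ≡ 15.
  x = λ² - 36 - 13 = 225 - 49 ≡ 17; y = λ·(36 - 17) - 25 ≡ 48. → (17, 48)

(17, 48)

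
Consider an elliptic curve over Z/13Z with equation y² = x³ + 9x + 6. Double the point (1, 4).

(10, 2)

tangent at (1, 4): λ = (3·1² + 9)/(2·4) ≡ 12/8. 8⁻¹ ≡ 5 (mod 13), so λ ≡ 12·5 ≡ 8.
  x = λ² - 1 - 1 = 64 - 2 ≡ 10; y = λ·(1 - 10) - 4 ≡ 2. → (10, 2)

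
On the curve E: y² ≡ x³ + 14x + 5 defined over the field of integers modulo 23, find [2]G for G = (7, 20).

tangent at (7, 20): λ = (3·7² + 14)/(2·20) ≡ 0/17. 17⁻¹ ≡ 19 (mod 23), so λ ≡ 0·19 ≡ 0.
  x = λ² - 7 - 7 = 0 - 14 ≡ 9; y = λ·(7 - 9) - 20 ≡ 3. → (9, 3)

(9, 3)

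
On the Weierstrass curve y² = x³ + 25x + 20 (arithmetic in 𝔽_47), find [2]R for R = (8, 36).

tangent at (8, 36): λ = (3·8² + 25)/(2·36) ≡ 29/25. 25⁻¹ ≡ 32 (mod 47), so λ ≡ 29·32 ≡ 35.
  x = λ² - 8 - 8 = 1225 - 16 ≡ 34; y = λ·(8 - 34) - 36 ≡ 41. → (34, 41)

(34, 41)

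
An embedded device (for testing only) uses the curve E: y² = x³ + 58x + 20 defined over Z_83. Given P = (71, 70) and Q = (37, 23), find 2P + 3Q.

First 2P:
Repeated addition: build up to 2P.
2P: tangent at (71, 70): λ = (3·71² + 58)/(2·70) ≡ 75/57. 57⁻¹ ≡ 67 (mod 83), so λ ≡ 75·67 ≡ 45.
  x = λ² - 71 - 71 = 2025 - 142 ≡ 57; y = λ·(71 - 57) - 70 ≡ 62. → (57, 62)
2P = (57, 62).
Next 3Q:
Repeated addition: build up to 3Q.
2Q: tangent at (37, 23): λ = (3·37² + 58)/(2·23) ≡ 15/46. 46⁻¹ ≡ 74 (mod 83) since 46·74 = 3404 ≡ 1, so λ ≡ 15·74 ≡ 31.
  x = λ² - 37 - 37 = 961 - 74 ≡ 57; y = λ·(37 - 57) - 23 ≡ 21. → (57, 21)
3Q: (57, 21) + (37, 23). λ = (23 - 21)/(37 - 57) ≡ 2/63 mod 83. 63⁻¹ ≡ 29 (mod 83), so λ ≡ 58.
  x = λ² - 57 - 37 = 3364 - 94 ≡ 33; y = λ·(57 - 33) - 21 ≡ 43. → (33, 43)
3Q = (33, 43).
Finally 2P + 3Q:
(57, 62) + (33, 43). λ = (43 - 62)/(33 - 57) ≡ 64/59 mod 83. 59⁻¹ ≡ 38 (mod 83), so λ ≡ 25.
  x = λ² - 57 - 33 = 625 - 90 ≡ 37; y = λ·(57 - 37) - 62 ≡ 23. → (37, 23)

(37, 23)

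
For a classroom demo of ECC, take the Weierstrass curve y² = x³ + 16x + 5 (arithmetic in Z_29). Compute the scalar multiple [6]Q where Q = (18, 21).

(17, 17)

Double-and-add on 6 = (110)₂. Start with Q = (18, 21) for the leading 1-bit.
double: tangent at (18, 21): λ = (3·18² + 16)/(2·21) ≡ 2/13. 13⁻¹ ≡ 9 (mod 29) since 13·9 = 117 ≡ 1, so λ ≡ 2·9 ≡ 18.
  x = λ² - 18 - 18 = 324 - 36 ≡ 27; y = λ·(18 - 27) - 21 ≡ 20. → (27, 20)
add Q: (27, 20) + (18, 21). λ = (21 - 20)/(18 - 27) ≡ 1/20 mod 29. 20⁻¹ ≡ 16 (mod 29) since 20·16 = 320 ≡ 1, so λ ≡ 16.
  x = λ² - 27 - 18 = 256 - 45 ≡ 8; y = λ·(27 - 8) - 20 ≡ 23. → (8, 23)
double: tangent at (8, 23): λ = (3·8² + 16)/(2·23) ≡ 5/17. 17⁻¹ ≡ 12 (mod 29) since 17·12 = 204 ≡ 1, so λ ≡ 5·12 ≡ 2.
  x = λ² - 8 - 8 = 4 - 16 ≡ 17; y = λ·(8 - 17) - 23 ≡ 17. → (17, 17)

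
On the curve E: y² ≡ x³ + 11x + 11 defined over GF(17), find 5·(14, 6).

(16, 13)

Write G = (14, 6).
Repeated addition: build up to 5G.
2G: tangent at (14, 6): λ = (3·14² + 11)/(2·6) ≡ 4/12. 12⁻¹ ≡ 10 (mod 17), so λ ≡ 4·10 ≡ 6.
  x = λ² - 14 - 14 = 36 - 28 ≡ 8; y = λ·(14 - 8) - 6 ≡ 13. → (8, 13)
3G: (8, 13) + (14, 6). λ = (6 - 13)/(14 - 8) ≡ 10/6 mod 17. 6⁻¹ ≡ 3 (mod 17), so λ ≡ 13.
  x = λ² - 8 - 14 = 169 - 22 ≡ 11; y = λ·(8 - 11) - 13 ≡ 16. → (11, 16)
4G: (11, 16) + (14, 6). λ = (6 - 16)/(14 - 11) ≡ 7/3 mod 17. 3⁻¹ ≡ 6 (mod 17), so λ ≡ 8.
  x = λ² - 11 - 14 = 64 - 25 ≡ 5; y = λ·(11 - 5) - 16 ≡ 15. → (5, 15)
5G: (5, 15) + (14, 6). λ = (6 - 15)/(14 - 5) ≡ 8/9 mod 17. 9⁻¹ ≡ 2 (mod 17) since 9·2 = 18 ≡ 1, so λ ≡ 16.
  x = λ² - 5 - 14 = 256 - 19 ≡ 16; y = λ·(5 - 16) - 15 ≡ 13. → (16, 13)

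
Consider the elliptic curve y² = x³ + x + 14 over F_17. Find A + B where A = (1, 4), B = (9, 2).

(6, 10)

(1, 4) + (9, 2). λ = (2 - 4)/(9 - 1) ≡ 15/8 mod 17. 8⁻¹ ≡ 15 (mod 17), so λ ≡ 4.
  x = λ² - 1 - 9 = 16 - 10 ≡ 6; y = λ·(1 - 6) - 4 ≡ 10. → (6, 10)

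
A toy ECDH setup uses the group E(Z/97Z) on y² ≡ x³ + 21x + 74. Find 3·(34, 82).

Write Q = (34, 82).
Repeated addition: build up to 3Q.
2Q: tangent at (34, 82): λ = (3·34² + 21)/(2·82) ≡ 94/67. 67⁻¹ ≡ 42 (mod 97) since 67·42 = 2814 ≡ 1, so λ ≡ 94·42 ≡ 68.
  x = λ² - 34 - 34 = 4624 - 68 ≡ 94; y = λ·(34 - 94) - 82 ≡ 9. → (94, 9)
3Q: (94, 9) + (34, 82). λ = (82 - 9)/(34 - 94) ≡ 73/37 mod 97. 37⁻¹ ≡ 21 (mod 97) since 37·21 = 777 ≡ 1, so λ ≡ 78.
  x = λ² - 94 - 34 = 6084 - 128 ≡ 39; y = λ·(94 - 39) - 9 ≡ 13. → (39, 13)

(39, 13)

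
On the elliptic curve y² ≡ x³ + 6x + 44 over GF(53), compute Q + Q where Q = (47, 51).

tangent at (47, 51): λ = (3·47² + 6)/(2·51) ≡ 8/49. 49⁻¹ ≡ 13 (mod 53) since 49·13 = 637 ≡ 1, so λ ≡ 8·13 ≡ 51.
  x = λ² - 47 - 47 = 2601 - 94 ≡ 16; y = λ·(47 - 16) - 51 ≡ 46. → (16, 46)

(16, 46)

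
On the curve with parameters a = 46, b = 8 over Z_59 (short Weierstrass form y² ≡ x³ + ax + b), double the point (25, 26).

tangent at (25, 26): λ = (3·25² + 46)/(2·26) ≡ 33/52. 52⁻¹ ≡ 42 (mod 59), so λ ≡ 33·42 ≡ 29.
  x = λ² - 25 - 25 = 841 - 50 ≡ 24; y = λ·(25 - 24) - 26 ≡ 3. → (24, 3)

(24, 3)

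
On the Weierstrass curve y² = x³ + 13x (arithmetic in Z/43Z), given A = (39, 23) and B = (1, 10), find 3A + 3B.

(7, 2)

First 3A:
Repeated addition: build up to 3A.
2A: tangent at (39, 23): λ = (3·39² + 13)/(2·23) ≡ 18/3. 3⁻¹ ≡ 29 (mod 43), so λ ≡ 18·29 ≡ 6.
  x = λ² - 39 - 39 = 36 - 78 ≡ 1; y = λ·(39 - 1) - 23 ≡ 33. → (1, 33)
3A: (1, 33) + (39, 23). λ = (23 - 33)/(39 - 1) ≡ 33/38 mod 43. 38⁻¹ ≡ 17 (mod 43), so λ ≡ 2.
  x = λ² - 1 - 39 = 4 - 40 ≡ 7; y = λ·(1 - 7) - 33 ≡ 41. → (7, 41)
3A = (7, 41).
Next 3B:
Repeated addition: build up to 3B.
2B: tangent at (1, 10): λ = (3·1² + 13)/(2·10) ≡ 16/20. 20⁻¹ ≡ 28 (mod 43) since 20·28 = 560 ≡ 1, so λ ≡ 16·28 ≡ 18.
  x = λ² - 1 - 1 = 324 - 2 ≡ 21; y = λ·(1 - 21) - 10 ≡ 17. → (21, 17)
3B: (21, 17) + (1, 10). λ = (10 - 17)/(1 - 21) ≡ 36/23 mod 43. 23⁻¹ ≡ 15 (mod 43) since 23·15 = 345 ≡ 1, so λ ≡ 24.
  x = λ² - 21 - 1 = 576 - 22 ≡ 38; y = λ·(21 - 38) - 17 ≡ 5. → (38, 5)
3B = (38, 5).
Finally 3A + 3B:
(7, 41) + (38, 5). λ = (5 - 41)/(38 - 7) ≡ 7/31 mod 43. 31⁻¹ ≡ 25 (mod 43), so λ ≡ 3.
  x = λ² - 7 - 38 = 9 - 45 ≡ 7; y = λ·(7 - 7) - 41 ≡ 2. → (7, 2)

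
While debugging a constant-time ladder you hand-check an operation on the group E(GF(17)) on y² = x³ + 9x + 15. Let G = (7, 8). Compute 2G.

(12, 7)

tangent at (7, 8): λ = (3·7² + 9)/(2·8) ≡ 3/16. 16⁻¹ ≡ 16 (mod 17), so λ ≡ 3·16 ≡ 14.
  x = λ² - 7 - 7 = 196 - 14 ≡ 12; y = λ·(7 - 12) - 8 ≡ 7. → (12, 7)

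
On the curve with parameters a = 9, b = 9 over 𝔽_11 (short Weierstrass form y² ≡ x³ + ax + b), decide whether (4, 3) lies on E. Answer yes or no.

y² = 3² ≡ 9; x³ + 9x + 9 = 109 ≡ 10 (mod 11). 9 ≠ 10.

no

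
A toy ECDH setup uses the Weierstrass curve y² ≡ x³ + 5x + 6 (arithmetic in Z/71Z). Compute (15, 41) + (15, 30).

O

The two points share x = 15 and their y-coordinates satisfy 41 + 30 ≡ 0 (mod 71), so they are inverses. Their sum is O.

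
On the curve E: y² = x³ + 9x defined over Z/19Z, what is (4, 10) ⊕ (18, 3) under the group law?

(4, 10) + (18, 3). λ = (3 - 10)/(18 - 4) ≡ 12/14 mod 19. 14⁻¹ ≡ 15 (mod 19) since 14·15 = 210 ≡ 1, so λ ≡ 9.
  x = λ² - 4 - 18 = 81 - 22 ≡ 2; y = λ·(4 - 2) - 10 ≡ 8. → (2, 8)

(2, 8)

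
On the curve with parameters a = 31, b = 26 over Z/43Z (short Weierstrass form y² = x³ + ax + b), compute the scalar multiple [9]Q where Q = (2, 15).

Repeated addition: build up to 9Q.
2Q: tangent at (2, 15): λ = (3·2² + 31)/(2·15) ≡ 0/30. 30⁻¹ ≡ 33 (mod 43), so λ ≡ 0·33 ≡ 0.
  x = λ² - 2 - 2 = 0 - 4 ≡ 39; y = λ·(2 - 39) - 15 ≡ 28. → (39, 28)
3Q: (39, 28) + (2, 15). λ = (15 - 28)/(2 - 39) ≡ 30/6 mod 43. 6⁻¹ ≡ 36 (mod 43), so λ ≡ 5.
  x = λ² - 39 - 2 = 25 - 41 ≡ 27; y = λ·(39 - 27) - 28 ≡ 32. → (27, 32)
4Q: (27, 32) + (2, 15). λ = (15 - 32)/(2 - 27) ≡ 26/18 mod 43. 18⁻¹ ≡ 12 (mod 43) since 18·12 = 216 ≡ 1, so λ ≡ 11.
  x = λ² - 27 - 2 = 121 - 29 ≡ 6; y = λ·(27 - 6) - 32 ≡ 27. → (6, 27)
5Q: (6, 27) + (2, 15). λ = (15 - 27)/(2 - 6) ≡ 31/39 mod 43. 39⁻¹ ≡ 32 (mod 43), so λ ≡ 3.
  x = λ² - 6 - 2 = 9 - 8 ≡ 1; y = λ·(6 - 1) - 27 ≡ 31. → (1, 31)
6Q: (1, 31) + (2, 15). λ = (15 - 31)/(2 - 1) ≡ 27/1 mod 43. 1⁻¹ ≡ 1 (mod 43), so λ ≡ 27.
  x = λ² - 1 - 2 = 729 - 3 ≡ 38; y = λ·(1 - 38) - 31 ≡ 2. → (38, 2)
7Q: (38, 2) + (2, 15). λ = (15 - 2)/(2 - 38) ≡ 13/7 mod 43. 7⁻¹ ≡ 37 (mod 43), so λ ≡ 8.
  x = λ² - 38 - 2 = 64 - 40 ≡ 24; y = λ·(38 - 24) - 2 ≡ 24. → (24, 24)
8Q: (24, 24) + (2, 15). λ = (15 - 24)/(2 - 24) ≡ 34/21 mod 43. 21⁻¹ ≡ 41 (mod 43), so λ ≡ 18.
  x = λ² - 24 - 2 = 324 - 26 ≡ 40; y = λ·(24 - 40) - 24 ≡ 32. → (40, 32)
9Q: (40, 32) + (2, 15). λ = (15 - 32)/(2 - 40) ≡ 26/5 mod 43. 5⁻¹ ≡ 26 (mod 43), so λ ≡ 31.
  x = λ² - 40 - 2 = 961 - 42 ≡ 16; y = λ·(40 - 16) - 32 ≡ 24. → (16, 24)

(16, 24)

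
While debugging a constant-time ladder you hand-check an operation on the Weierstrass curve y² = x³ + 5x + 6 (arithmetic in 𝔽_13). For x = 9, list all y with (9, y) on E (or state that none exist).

x³ + 5x + 6 = 780 ≡ 0 (mod 13).
Only y = 0 satisfies y² ≡ 0.

0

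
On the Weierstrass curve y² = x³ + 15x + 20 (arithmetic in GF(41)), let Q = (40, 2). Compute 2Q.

tangent at (40, 2): λ = (3·40² + 15)/(2·2) ≡ 18/4. 4⁻¹ ≡ 31 (mod 41) since 4·31 = 124 ≡ 1, so λ ≡ 18·31 ≡ 25.
  x = λ² - 40 - 40 = 625 - 80 ≡ 12; y = λ·(40 - 12) - 2 ≡ 1. → (12, 1)

(12, 1)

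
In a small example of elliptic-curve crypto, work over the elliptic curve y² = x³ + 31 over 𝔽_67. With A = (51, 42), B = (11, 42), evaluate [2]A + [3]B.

First 2A:
Repeated addition: build up to 2A.
2A: tangent at (51, 42): λ = (3·51² + 0)/(2·42) ≡ 31/17. 17⁻¹ ≡ 4 (mod 67), so λ ≡ 31·4 ≡ 57.
  x = λ² - 51 - 51 = 3249 - 102 ≡ 65; y = λ·(51 - 65) - 42 ≡ 31. → (65, 31)
2A = (65, 31).
Next 3B:
Repeated addition: build up to 3B.
2B: tangent at (11, 42): λ = (3·11² + 0)/(2·42) ≡ 28/17. 17⁻¹ ≡ 4 (mod 67), so λ ≡ 28·4 ≡ 45.
  x = λ² - 11 - 11 = 2025 - 22 ≡ 60; y = λ·(11 - 60) - 42 ≡ 31. → (60, 31)
3B: (60, 31) + (11, 42). λ = (42 - 31)/(11 - 60) ≡ 11/18 mod 67. 18⁻¹ ≡ 41 (mod 67), so λ ≡ 49.
  x = λ² - 60 - 11 = 2401 - 71 ≡ 52; y = λ·(60 - 52) - 31 ≡ 26. → (52, 26)
3B = (52, 26).
Finally 2A + 3B:
(65, 31) + (52, 26). λ = (26 - 31)/(52 - 65) ≡ 62/54 mod 67. 54⁻¹ ≡ 36 (mod 67), so λ ≡ 21.
  x = λ² - 65 - 52 = 441 - 117 ≡ 56; y = λ·(65 - 56) - 31 ≡ 24. → (56, 24)

(56, 24)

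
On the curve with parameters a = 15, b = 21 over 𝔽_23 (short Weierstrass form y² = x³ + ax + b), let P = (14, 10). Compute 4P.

(7, 20)

Repeated addition: build up to 4P.
2P: tangent at (14, 10): λ = (3·14² + 15)/(2·10) ≡ 5/20. 20⁻¹ ≡ 15 (mod 23), so λ ≡ 5·15 ≡ 6.
  x = λ² - 14 - 14 = 36 - 28 ≡ 8; y = λ·(14 - 8) - 10 ≡ 3. → (8, 3)
3P: (8, 3) + (14, 10). λ = (10 - 3)/(14 - 8) ≡ 7/6 mod 23. 6⁻¹ ≡ 4 (mod 23) since 6·4 = 24 ≡ 1, so λ ≡ 5.
  x = λ² - 8 - 14 = 25 - 22 ≡ 3; y = λ·(8 - 3) - 3 ≡ 22. → (3, 22)
4P: (3, 22) + (14, 10). λ = (10 - 22)/(14 - 3) ≡ 11/11 mod 23. 11⁻¹ ≡ 21 (mod 23) since 11·21 = 231 ≡ 1, so λ ≡ 1.
  x = λ² - 3 - 14 = 1 - 17 ≡ 7; y = λ·(3 - 7) - 22 ≡ 20. → (7, 20)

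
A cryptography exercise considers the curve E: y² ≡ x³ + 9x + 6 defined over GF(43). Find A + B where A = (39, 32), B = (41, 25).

(29, 19)

(39, 32) + (41, 25). λ = (25 - 32)/(41 - 39) ≡ 36/2 mod 43. 2⁻¹ ≡ 22 (mod 43), so λ ≡ 18.
  x = λ² - 39 - 41 = 324 - 80 ≡ 29; y = λ·(39 - 29) - 32 ≡ 19. → (29, 19)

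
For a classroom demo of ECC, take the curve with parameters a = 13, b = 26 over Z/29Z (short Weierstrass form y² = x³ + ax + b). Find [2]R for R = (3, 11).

tangent at (3, 11): λ = (3·3² + 13)/(2·11) ≡ 11/22. 22⁻¹ ≡ 4 (mod 29) since 22·4 = 88 ≡ 1, so λ ≡ 11·4 ≡ 15.
  x = λ² - 3 - 3 = 225 - 6 ≡ 16; y = λ·(3 - 16) - 11 ≡ 26. → (16, 26)

(16, 26)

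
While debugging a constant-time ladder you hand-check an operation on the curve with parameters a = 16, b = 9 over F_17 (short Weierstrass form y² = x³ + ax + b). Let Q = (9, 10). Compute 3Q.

Repeated addition: build up to 3Q.
2Q: tangent at (9, 10): λ = (3·9² + 16)/(2·10) ≡ 4/3. 3⁻¹ ≡ 6 (mod 17), so λ ≡ 4·6 ≡ 7.
  x = λ² - 9 - 9 = 49 - 18 ≡ 14; y = λ·(9 - 14) - 10 ≡ 6. → (14, 6)
3Q: (14, 6) + (9, 10). λ = (10 - 6)/(9 - 14) ≡ 4/12 mod 17. 12⁻¹ ≡ 10 (mod 17), so λ ≡ 6.
  x = λ² - 14 - 9 = 36 - 23 ≡ 13; y = λ·(14 - 13) - 6 ≡ 0. → (13, 0)

(13, 0)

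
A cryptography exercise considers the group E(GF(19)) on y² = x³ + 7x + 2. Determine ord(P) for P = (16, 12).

12

2P: tangent at (16, 12): λ = (3·16² + 7)/(2·12) ≡ 15/5. 5⁻¹ ≡ 4 (mod 19) since 5·4 = 20 ≡ 1, so λ ≡ 15·4 ≡ 3.
  x = λ² - 16 - 16 = 9 - 32 ≡ 15; y = λ·(16 - 15) - 12 ≡ 10. → (15, 10)
3P: (15, 10) + (16, 12). λ = (12 - 10)/(16 - 15) ≡ 2/1 mod 19. 1⁻¹ ≡ 1 (mod 19) since 1·1 = 1 ≡ 1, so λ ≡ 2.
  x = λ² - 15 - 16 = 4 - 31 ≡ 11; y = λ·(15 - 11) - 10 ≡ 17. → (11, 17)
4P: (11, 17) + (16, 12). λ = (12 - 17)/(16 - 11) ≡ 14/5 mod 19. 5⁻¹ ≡ 4 (mod 19) since 5·4 = 20 ≡ 1, so λ ≡ 18.
  x = λ² - 11 - 16 = 324 - 27 ≡ 12; y = λ·(11 - 12) - 17 ≡ 3. → (12, 3)
5P: (12, 3) + (16, 12). λ = (12 - 3)/(16 - 12) ≡ 9/4 mod 19. 4⁻¹ ≡ 5 (mod 19), so λ ≡ 7.
  x = λ² - 12 - 16 = 49 - 28 ≡ 2; y = λ·(12 - 2) - 3 ≡ 10. → (2, 10)
6P: (2, 10) + (16, 12). λ = (12 - 10)/(16 - 2) ≡ 2/14 mod 19. 14⁻¹ ≡ 15 (mod 19), so λ ≡ 11.
  x = λ² - 2 - 16 = 121 - 18 ≡ 8; y = λ·(2 - 8) - 10 ≡ 0. → (8, 0)
7P: (8, 0) + (16, 12). λ = (12 - 0)/(16 - 8) ≡ 12/8 mod 19. 8⁻¹ ≡ 12 (mod 19), so λ ≡ 11.
  x = λ² - 8 - 16 = 121 - 24 ≡ 2; y = λ·(8 - 2) - 0 ≡ 9. → (2, 9)
8P: (2, 9) + (16, 12). λ = (12 - 9)/(16 - 2) ≡ 3/14 mod 19. 14⁻¹ ≡ 15 (mod 19) since 14·15 = 210 ≡ 1, so λ ≡ 7.
  x = λ² - 2 - 16 = 49 - 18 ≡ 12; y = λ·(2 - 12) - 9 ≡ 16. → (12, 16)
9P: (12, 16) + (16, 12). λ = (12 - 16)/(16 - 12) ≡ 15/4 mod 19. 4⁻¹ ≡ 5 (mod 19) since 4·5 = 20 ≡ 1, so λ ≡ 18.
  x = λ² - 12 - 16 = 324 - 28 ≡ 11; y = λ·(12 - 11) - 16 ≡ 2. → (11, 2)
10P: (11, 2) + (16, 12). λ = (12 - 2)/(16 - 11) ≡ 10/5 mod 19. 5⁻¹ ≡ 4 (mod 19), so λ ≡ 2.
  x = λ² - 11 - 16 = 4 - 27 ≡ 15; y = λ·(11 - 15) - 2 ≡ 9. → (15, 9)
11P: (15, 9) + (16, 12). λ = (12 - 9)/(16 - 15) ≡ 3/1 mod 19. 1⁻¹ ≡ 1 (mod 19), so λ ≡ 3.
  x = λ² - 15 - 16 = 9 - 31 ≡ 16; y = λ·(15 - 16) - 9 ≡ 7. → (16, 7)
12P: (16, 7) + (16, 12): same x and y₁ ≡ -y₂, so the sum is 𝒪.
12P = 𝒪, so the order is 12.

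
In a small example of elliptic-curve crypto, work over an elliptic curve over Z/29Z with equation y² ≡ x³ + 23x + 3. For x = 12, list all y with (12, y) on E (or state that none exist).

x³ + 23x + 3 = 2007 ≡ 6 (mod 29).
Square roots of 6 mod 29: 8 and 21 (since 8² = 64 ≡ 6).

8, 21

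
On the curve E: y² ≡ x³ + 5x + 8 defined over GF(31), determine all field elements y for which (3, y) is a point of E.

x³ + 5x + 8 = 50 ≡ 19 (mod 31).
Square roots of 19 mod 31: 9 and 22 (since 9² = 81 ≡ 19).

9, 22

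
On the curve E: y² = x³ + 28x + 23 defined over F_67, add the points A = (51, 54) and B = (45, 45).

(51, 54) + (45, 45). λ = (45 - 54)/(45 - 51) ≡ 58/61 mod 67. 61⁻¹ ≡ 11 (mod 67), so λ ≡ 35.
  x = λ² - 51 - 45 = 1225 - 96 ≡ 57; y = λ·(51 - 57) - 54 ≡ 4. → (57, 4)

(57, 4)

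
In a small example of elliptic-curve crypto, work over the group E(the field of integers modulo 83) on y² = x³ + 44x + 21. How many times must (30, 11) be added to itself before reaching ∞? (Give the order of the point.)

2P: tangent at (30, 11): λ = (3·30² + 44)/(2·11) ≡ 5/22. 22⁻¹ ≡ 34 (mod 83) since 22·34 = 748 ≡ 1, so λ ≡ 5·34 ≡ 4.
  x = λ² - 30 - 30 = 16 - 60 ≡ 39; y = λ·(30 - 39) - 11 ≡ 36. → (39, 36)
3P: (39, 36) + (30, 11). λ = (11 - 36)/(30 - 39) ≡ 58/74 mod 83. 74⁻¹ ≡ 46 (mod 83), so λ ≡ 12.
  x = λ² - 39 - 30 = 144 - 69 ≡ 75; y = λ·(39 - 75) - 36 ≡ 30. → (75, 30)
4P: (75, 30) + (30, 11). λ = (11 - 30)/(30 - 75) ≡ 64/38 mod 83. 38⁻¹ ≡ 59 (mod 83) since 38·59 = 2242 ≡ 1, so λ ≡ 41.
  x = λ² - 75 - 30 = 1681 - 105 ≡ 82; y = λ·(75 - 82) - 30 ≡ 15. → (82, 15)
5P: (82, 15) + (30, 11). λ = (11 - 15)/(30 - 82) ≡ 79/31 mod 83. 31⁻¹ ≡ 75 (mod 83) since 31·75 = 2325 ≡ 1, so λ ≡ 32.
  x = λ² - 82 - 30 = 1024 - 112 ≡ 82; y = λ·(82 - 82) - 15 ≡ 68. → (82, 68)
6P: (82, 68) + (30, 11). λ = (11 - 68)/(30 - 82) ≡ 26/31 mod 83. 31⁻¹ ≡ 75 (mod 83), so λ ≡ 41.
  x = λ² - 82 - 30 = 1681 - 112 ≡ 75; y = λ·(82 - 75) - 68 ≡ 53. → (75, 53)
7P: (75, 53) + (30, 11). λ = (11 - 53)/(30 - 75) ≡ 41/38 mod 83. 38⁻¹ ≡ 59 (mod 83), so λ ≡ 12.
  x = λ² - 75 - 30 = 144 - 105 ≡ 39; y = λ·(75 - 39) - 53 ≡ 47. → (39, 47)
8P: (39, 47) + (30, 11). λ = (11 - 47)/(30 - 39) ≡ 47/74 mod 83. 74⁻¹ ≡ 46 (mod 83) since 74·46 = 3404 ≡ 1, so λ ≡ 4.
  x = λ² - 39 - 30 = 16 - 69 ≡ 30; y = λ·(39 - 30) - 47 ≡ 72. → (30, 72)
9P: (30, 72) + (30, 11): same x and y₁ ≡ -y₂, so the sum is ∞.
9P = ∞, so the order is 9.

9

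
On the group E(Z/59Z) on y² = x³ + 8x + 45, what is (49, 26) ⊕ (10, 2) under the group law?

(51, 0)

(49, 26) + (10, 2). λ = (2 - 26)/(10 - 49) ≡ 35/20 mod 59. 20⁻¹ ≡ 3 (mod 59) since 20·3 = 60 ≡ 1, so λ ≡ 46.
  x = λ² - 49 - 10 = 2116 - 59 ≡ 51; y = λ·(49 - 51) - 26 ≡ 0. → (51, 0)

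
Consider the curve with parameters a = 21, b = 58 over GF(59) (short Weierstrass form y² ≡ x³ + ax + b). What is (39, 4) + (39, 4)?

(34, 29)

tangent at (39, 4): λ = (3·39² + 21)/(2·4) ≡ 41/8. 8⁻¹ ≡ 37 (mod 59), so λ ≡ 41·37 ≡ 42.
  x = λ² - 39 - 39 = 1764 - 78 ≡ 34; y = λ·(39 - 34) - 4 ≡ 29. → (34, 29)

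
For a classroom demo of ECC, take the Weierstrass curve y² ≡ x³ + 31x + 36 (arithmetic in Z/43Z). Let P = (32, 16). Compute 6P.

Double-and-add on 6 = (110)₂. Start with P = (32, 16) for the leading 1-bit.
double: tangent at (32, 16): λ = (3·32² + 31)/(2·16) ≡ 7/32. 32⁻¹ ≡ 39 (mod 43), so λ ≡ 7·39 ≡ 15.
  x = λ² - 32 - 32 = 225 - 64 ≡ 32; y = λ·(32 - 32) - 16 ≡ 27. → (32, 27)
add P: (32, 27) + (32, 16): same x and y₁ ≡ -y₂, so the sum is the point at infinity.
double: the point at infinity + the point at infinity = the point at infinity (identity).

O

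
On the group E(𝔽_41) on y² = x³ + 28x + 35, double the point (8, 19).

(9, 27)

tangent at (8, 19): λ = (3·8² + 28)/(2·19) ≡ 15/38. 38⁻¹ ≡ 27 (mod 41), so λ ≡ 15·27 ≡ 36.
  x = λ² - 8 - 8 = 1296 - 16 ≡ 9; y = λ·(8 - 9) - 19 ≡ 27. → (9, 27)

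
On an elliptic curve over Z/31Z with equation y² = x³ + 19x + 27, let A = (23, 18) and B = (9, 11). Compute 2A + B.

(6, 4)

First 2A:
Repeated addition: build up to 2A.
2A: tangent at (23, 18): λ = (3·23² + 19)/(2·18) ≡ 25/5. 5⁻¹ ≡ 25 (mod 31), so λ ≡ 25·25 ≡ 5.
  x = λ² - 23 - 23 = 25 - 46 ≡ 10; y = λ·(23 - 10) - 18 ≡ 16. → (10, 16)
2A = (10, 16).
Finally 2A + B:
(10, 16) + (9, 11). λ = (11 - 16)/(9 - 10) ≡ 26/30 mod 31. 30⁻¹ ≡ 30 (mod 31) since 30·30 = 900 ≡ 1, so λ ≡ 5.
  x = λ² - 10 - 9 = 25 - 19 ≡ 6; y = λ·(10 - 6) - 16 ≡ 4. → (6, 4)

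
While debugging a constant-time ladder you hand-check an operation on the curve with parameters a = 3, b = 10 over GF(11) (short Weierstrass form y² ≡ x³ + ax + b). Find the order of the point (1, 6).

3

2P: tangent at (1, 6): λ = (3·1² + 3)/(2·6) ≡ 6/1. 1⁻¹ ≡ 1 (mod 11) since 1·1 = 1 ≡ 1, so λ ≡ 6·1 ≡ 6.
  x = λ² - 1 - 1 = 36 - 2 ≡ 1; y = λ·(1 - 1) - 6 ≡ 5. → (1, 5)
3P: (1, 5) + (1, 6): same x and y₁ ≡ -y₂, so the sum is ∞.
3P = ∞, so the order is 3.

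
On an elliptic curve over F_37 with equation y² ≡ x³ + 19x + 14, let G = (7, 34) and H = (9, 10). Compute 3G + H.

(34, 2)

First 3G:
Repeated addition: build up to 3G.
2G: tangent at (7, 34): λ = (3·7² + 19)/(2·34) ≡ 18/31. 31⁻¹ ≡ 6 (mod 37) since 31·6 = 186 ≡ 1, so λ ≡ 18·6 ≡ 34.
  x = λ² - 7 - 7 = 1156 - 14 ≡ 32; y = λ·(7 - 32) - 34 ≡ 4. → (32, 4)
3G: (32, 4) + (7, 34). λ = (34 - 4)/(7 - 32) ≡ 30/12 mod 37. 12⁻¹ ≡ 34 (mod 37), so λ ≡ 21.
  x = λ² - 32 - 7 = 441 - 39 ≡ 32; y = λ·(32 - 32) - 4 ≡ 33. → (32, 33)
3G = (32, 33).
Finally 3G + H:
(32, 33) + (9, 10). λ = (10 - 33)/(9 - 32) ≡ 14/14 mod 37. 14⁻¹ ≡ 8 (mod 37), so λ ≡ 1.
  x = λ² - 32 - 9 = 1 - 41 ≡ 34; y = λ·(32 - 34) - 33 ≡ 2. → (34, 2)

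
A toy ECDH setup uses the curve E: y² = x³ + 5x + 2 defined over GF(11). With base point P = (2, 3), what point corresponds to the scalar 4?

Double-and-add on 4 = (100)₂. Start with P = (2, 3) for the leading 1-bit.
double: tangent at (2, 3): λ = (3·2² + 5)/(2·3) ≡ 6/6. 6⁻¹ ≡ 2 (mod 11), so λ ≡ 6·2 ≡ 1.
  x = λ² - 2 - 2 = 1 - 4 ≡ 8; y = λ·(2 - 8) - 3 ≡ 2. → (8, 2)
double: tangent at (8, 2): λ = (3·8² + 5)/(2·2) ≡ 10/4. 4⁻¹ ≡ 3 (mod 11) since 4·3 = 12 ≡ 1, so λ ≡ 10·3 ≡ 8.
  x = λ² - 8 - 8 = 64 - 16 ≡ 4; y = λ·(8 - 4) - 2 ≡ 8. → (4, 8)

(4, 8)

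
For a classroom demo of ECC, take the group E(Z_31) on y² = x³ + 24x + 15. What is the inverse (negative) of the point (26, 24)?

-(26, 24) = (26, -24 mod 31) = (26, 7).

(26, 7)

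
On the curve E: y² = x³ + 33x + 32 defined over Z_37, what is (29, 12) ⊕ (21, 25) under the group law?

(29, 12) + (21, 25). λ = (25 - 12)/(21 - 29) ≡ 13/29 mod 37. 29⁻¹ ≡ 23 (mod 37), so λ ≡ 3.
  x = λ² - 29 - 21 = 9 - 50 ≡ 33; y = λ·(29 - 33) - 12 ≡ 13. → (33, 13)

(33, 13)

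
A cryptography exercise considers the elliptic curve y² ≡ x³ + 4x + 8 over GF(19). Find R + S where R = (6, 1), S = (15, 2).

(6, 1) + (15, 2). λ = (2 - 1)/(15 - 6) ≡ 1/9 mod 19. 9⁻¹ ≡ 17 (mod 19), so λ ≡ 17.
  x = λ² - 6 - 15 = 289 - 21 ≡ 2; y = λ·(6 - 2) - 1 ≡ 10. → (2, 10)

(2, 10)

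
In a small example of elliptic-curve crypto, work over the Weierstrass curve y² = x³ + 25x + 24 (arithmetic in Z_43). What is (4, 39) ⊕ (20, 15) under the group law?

(32, 3)

(4, 39) + (20, 15). λ = (15 - 39)/(20 - 4) ≡ 19/16 mod 43. 16⁻¹ ≡ 35 (mod 43) since 16·35 = 560 ≡ 1, so λ ≡ 20.
  x = λ² - 4 - 20 = 400 - 24 ≡ 32; y = λ·(4 - 32) - 39 ≡ 3. → (32, 3)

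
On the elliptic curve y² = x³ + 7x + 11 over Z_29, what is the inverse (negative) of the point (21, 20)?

-(21, 20) = (21, -20 mod 29) = (21, 9).

(21, 9)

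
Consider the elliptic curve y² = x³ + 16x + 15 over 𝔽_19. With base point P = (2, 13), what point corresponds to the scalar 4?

(15, 18)

Repeated addition: build up to 4P.
2P: tangent at (2, 13): λ = (3·2² + 16)/(2·13) ≡ 9/7. 7⁻¹ ≡ 11 (mod 19), so λ ≡ 9·11 ≡ 4.
  x = λ² - 2 - 2 = 16 - 4 ≡ 12; y = λ·(2 - 12) - 13 ≡ 4. → (12, 4)
3P: (12, 4) + (2, 13). λ = (13 - 4)/(2 - 12) ≡ 9/9 mod 19. 9⁻¹ ≡ 17 (mod 19), so λ ≡ 1.
  x = λ² - 12 - 2 = 1 - 14 ≡ 6; y = λ·(12 - 6) - 4 ≡ 2. → (6, 2)
4P: (6, 2) + (2, 13). λ = (13 - 2)/(2 - 6) ≡ 11/15 mod 19. 15⁻¹ ≡ 14 (mod 19) since 15·14 = 210 ≡ 1, so λ ≡ 2.
  x = λ² - 6 - 2 = 4 - 8 ≡ 15; y = λ·(6 - 15) - 2 ≡ 18. → (15, 18)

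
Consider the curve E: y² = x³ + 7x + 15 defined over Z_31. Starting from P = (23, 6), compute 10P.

Repeated addition: build up to 10P.
2P: tangent at (23, 6): λ = (3·23² + 7)/(2·6) ≡ 13/12. 12⁻¹ ≡ 13 (mod 31), so λ ≡ 13·13 ≡ 14.
  x = λ² - 23 - 23 = 196 - 46 ≡ 26; y = λ·(23 - 26) - 6 ≡ 14. → (26, 14)
3P: (26, 14) + (23, 6). λ = (6 - 14)/(23 - 26) ≡ 23/28 mod 31. 28⁻¹ ≡ 10 (mod 31) since 28·10 = 280 ≡ 1, so λ ≡ 13.
  x = λ² - 26 - 23 = 169 - 49 ≡ 27; y = λ·(26 - 27) - 14 ≡ 4. → (27, 4)
4P: (27, 4) + (23, 6). λ = (6 - 4)/(23 - 27) ≡ 2/27 mod 31. 27⁻¹ ≡ 23 (mod 31), so λ ≡ 15.
  x = λ² - 27 - 23 = 225 - 50 ≡ 20; y = λ·(27 - 20) - 4 ≡ 8. → (20, 8)
5P: (20, 8) + (23, 6). λ = (6 - 8)/(23 - 20) ≡ 29/3 mod 31. 3⁻¹ ≡ 21 (mod 31), so λ ≡ 20.
  x = λ² - 20 - 23 = 400 - 43 ≡ 16; y = λ·(20 - 16) - 8 ≡ 10. → (16, 10)
6P: (16, 10) + (23, 6). λ = (6 - 10)/(23 - 16) ≡ 27/7 mod 31. 7⁻¹ ≡ 9 (mod 31), so λ ≡ 26.
  x = λ² - 16 - 23 = 676 - 39 ≡ 17; y = λ·(16 - 17) - 10 ≡ 26. → (17, 26)
7P: (17, 26) + (23, 6). λ = (6 - 26)/(23 - 17) ≡ 11/6 mod 31. 6⁻¹ ≡ 26 (mod 31) since 6·26 = 156 ≡ 1, so λ ≡ 7.
  x = λ² - 17 - 23 = 49 - 40 ≡ 9; y = λ·(17 - 9) - 26 ≡ 30. → (9, 30)
8P: (9, 30) + (23, 6). λ = (6 - 30)/(23 - 9) ≡ 7/14 mod 31. 14⁻¹ ≡ 20 (mod 31), so λ ≡ 16.
  x = λ² - 9 - 23 = 256 - 32 ≡ 7; y = λ·(9 - 7) - 30 ≡ 2. → (7, 2)
9P: (7, 2) + (23, 6). λ = (6 - 2)/(23 - 7) ≡ 4/16 mod 31. 16⁻¹ ≡ 2 (mod 31), so λ ≡ 8.
  x = λ² - 7 - 23 = 64 - 30 ≡ 3; y = λ·(7 - 3) - 2 ≡ 30. → (3, 30)
10P: (3, 30) + (23, 6). λ = (6 - 30)/(23 - 3) ≡ 7/20 mod 31. 20⁻¹ ≡ 14 (mod 31) since 20·14 = 280 ≡ 1, so λ ≡ 5.
  x = λ² - 3 - 23 = 25 - 26 ≡ 30; y = λ·(3 - 30) - 30 ≡ 21. → (30, 21)

(30, 21)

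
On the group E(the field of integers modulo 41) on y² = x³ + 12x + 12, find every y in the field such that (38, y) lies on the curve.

20, 21

x³ + 12x + 12 = 55340 ≡ 31 (mod 41).
Square roots of 31 mod 41: 20 and 21 (since 20² = 400 ≡ 31).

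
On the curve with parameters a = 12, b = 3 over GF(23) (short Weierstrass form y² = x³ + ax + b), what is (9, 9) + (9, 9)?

(7, 4)

tangent at (9, 9): λ = (3·9² + 12)/(2·9) ≡ 2/18. 18⁻¹ ≡ 9 (mod 23) since 18·9 = 162 ≡ 1, so λ ≡ 2·9 ≡ 18.
  x = λ² - 9 - 9 = 324 - 18 ≡ 7; y = λ·(9 - 7) - 9 ≡ 4. → (7, 4)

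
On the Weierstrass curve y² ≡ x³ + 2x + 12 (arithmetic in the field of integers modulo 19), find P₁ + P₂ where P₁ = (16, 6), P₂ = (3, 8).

(16, 6) + (3, 8). λ = (8 - 6)/(3 - 16) ≡ 2/6 mod 19. 6⁻¹ ≡ 16 (mod 19), so λ ≡ 13.
  x = λ² - 16 - 3 = 169 - 19 ≡ 17; y = λ·(16 - 17) - 6 ≡ 0. → (17, 0)

(17, 0)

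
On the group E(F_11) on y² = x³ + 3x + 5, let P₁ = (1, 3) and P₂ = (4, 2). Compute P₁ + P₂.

(1, 3) + (4, 2). λ = (2 - 3)/(4 - 1) ≡ 10/3 mod 11. 3⁻¹ ≡ 4 (mod 11) since 3·4 = 12 ≡ 1, so λ ≡ 7.
  x = λ² - 1 - 4 = 49 - 5 ≡ 0; y = λ·(1 - 0) - 3 ≡ 4. → (0, 4)

(0, 4)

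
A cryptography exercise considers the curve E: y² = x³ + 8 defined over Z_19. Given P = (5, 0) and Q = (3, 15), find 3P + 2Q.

(7, 3)

First 3P:
Repeated addition: build up to 3P.
2P: (5, 0) + (5, 0): same x and y₁ ≡ -y₂, so the sum is O.
3P: O + (5, 0) = (5, 0) (identity).
3P = (5, 0).
Next 2Q:
Repeated addition: build up to 2Q.
2Q: tangent at (3, 15): λ = (3·3² + 0)/(2·15) ≡ 8/11. 11⁻¹ ≡ 7 (mod 19), so λ ≡ 8·7 ≡ 18.
  x = λ² - 3 - 3 = 324 - 6 ≡ 14; y = λ·(3 - 14) - 15 ≡ 15. → (14, 15)
2Q = (14, 15).
Finally 3P + 2Q:
(5, 0) + (14, 15). λ = (15 - 0)/(14 - 5) ≡ 15/9 mod 19. 9⁻¹ ≡ 17 (mod 19), so λ ≡ 8.
  x = λ² - 5 - 14 = 64 - 19 ≡ 7; y = λ·(5 - 7) - 0 ≡ 3. → (7, 3)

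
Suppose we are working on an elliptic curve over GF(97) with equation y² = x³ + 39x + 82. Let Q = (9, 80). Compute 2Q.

(81, 55)

tangent at (9, 80): λ = (3·9² + 39)/(2·80) ≡ 88/63. 63⁻¹ ≡ 77 (mod 97) since 63·77 = 4851 ≡ 1, so λ ≡ 88·77 ≡ 83.
  x = λ² - 9 - 9 = 6889 - 18 ≡ 81; y = λ·(9 - 81) - 80 ≡ 55. → (81, 55)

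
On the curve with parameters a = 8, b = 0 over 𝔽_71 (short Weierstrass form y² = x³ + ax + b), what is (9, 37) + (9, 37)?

tangent at (9, 37): λ = (3·9² + 8)/(2·37) ≡ 38/3. 3⁻¹ ≡ 24 (mod 71) since 3·24 = 72 ≡ 1, so λ ≡ 38·24 ≡ 60.
  x = λ² - 9 - 9 = 3600 - 18 ≡ 32; y = λ·(9 - 32) - 37 ≡ 3. → (32, 3)

(32, 3)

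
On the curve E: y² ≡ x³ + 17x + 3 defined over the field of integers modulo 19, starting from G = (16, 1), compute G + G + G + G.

Double-and-add on 4 = (100)₂. Start with G = (16, 1) for the leading 1-bit.
double: tangent at (16, 1): λ = (3·16² + 17)/(2·1) ≡ 6/2. 2⁻¹ ≡ 10 (mod 19) since 2·10 = 20 ≡ 1, so λ ≡ 6·10 ≡ 3.
  x = λ² - 16 - 16 = 9 - 32 ≡ 15; y = λ·(16 - 15) - 1 ≡ 2. → (15, 2)
double: tangent at (15, 2): λ = (3·15² + 17)/(2·2) ≡ 8/4. 4⁻¹ ≡ 5 (mod 19), so λ ≡ 8·5 ≡ 2.
  x = λ² - 15 - 15 = 4 - 30 ≡ 12; y = λ·(15 - 12) - 2 ≡ 4. → (12, 4)

(12, 4)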